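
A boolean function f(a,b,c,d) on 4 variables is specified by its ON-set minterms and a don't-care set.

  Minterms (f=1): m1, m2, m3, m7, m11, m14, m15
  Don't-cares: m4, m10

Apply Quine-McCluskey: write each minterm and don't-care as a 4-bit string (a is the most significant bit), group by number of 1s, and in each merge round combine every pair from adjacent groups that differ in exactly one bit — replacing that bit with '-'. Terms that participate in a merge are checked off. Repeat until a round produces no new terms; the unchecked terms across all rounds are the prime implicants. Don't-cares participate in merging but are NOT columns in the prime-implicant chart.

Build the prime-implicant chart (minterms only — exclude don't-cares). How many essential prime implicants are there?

Round 0: 0001✓ 0010✓ 0011✓ 0100 0111✓ 1010✓ 1011✓ 1110✓ 1111✓
Round 1: -010✓ -011✓ -111✓ 0-11✓ 00-1 001-✓ 1-10✓ 1-11✓ 101-✓ 111-✓
Round 2: --11 -01- 1-1-
PIs = {--11, -01-, 00-1, 0100, 1-1-}
Coverage chart:
  m1: 00-1 ←essential
  m2: -01- ←essential
  m3: --11,-01-,00-1
  m7: --11 ←essential
  m11: --11,-01-,1-1-
  m14: 1-1- ←essential
  m15: --11,1-1-
Essential: --11, -01-, 00-1, 1-1-

4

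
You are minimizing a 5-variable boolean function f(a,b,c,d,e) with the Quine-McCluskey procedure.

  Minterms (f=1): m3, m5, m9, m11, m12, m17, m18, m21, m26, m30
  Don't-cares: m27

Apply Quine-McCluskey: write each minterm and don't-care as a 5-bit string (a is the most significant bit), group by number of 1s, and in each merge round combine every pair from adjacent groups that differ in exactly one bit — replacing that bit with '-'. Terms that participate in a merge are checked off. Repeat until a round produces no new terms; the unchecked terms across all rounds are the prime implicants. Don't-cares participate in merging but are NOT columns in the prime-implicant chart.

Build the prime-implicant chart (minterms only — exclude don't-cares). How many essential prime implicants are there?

size-2^0 implicants → 00011(✓)  00101(✓)  01001(✓)  01011(✓)  01100  10001(✓)  10010(✓)  10101(✓)  11010(✓)  11011(✓)  11110(✓)
size-2^1 implicants → -0101  -1011  0-011  010-1  1-010  10-01  11-10  1101-
Unchecked terms (primes): -0101, -1011, 0-011, 010-1, 01100, 1-010, 10-01, 11-10, 1101-
Minterm coverage:
  m3 ⊆ 0-011 [E]
  m5 ⊆ -0101 [E]
  m9 ⊆ 010-1 [E]
  m11 ⊆ -1011,0-011,010-1
  m12 ⊆ 01100 [E]
  m17 ⊆ 10-01 [E]
  m18 ⊆ 1-010 [E]
  m21 ⊆ -0101,10-01
  m26 ⊆ 1-010,11-10,1101-
  m30 ⊆ 11-10 [E]
E = {-0101, 0-011, 010-1, 01100, 1-010, 10-01, 11-10}

7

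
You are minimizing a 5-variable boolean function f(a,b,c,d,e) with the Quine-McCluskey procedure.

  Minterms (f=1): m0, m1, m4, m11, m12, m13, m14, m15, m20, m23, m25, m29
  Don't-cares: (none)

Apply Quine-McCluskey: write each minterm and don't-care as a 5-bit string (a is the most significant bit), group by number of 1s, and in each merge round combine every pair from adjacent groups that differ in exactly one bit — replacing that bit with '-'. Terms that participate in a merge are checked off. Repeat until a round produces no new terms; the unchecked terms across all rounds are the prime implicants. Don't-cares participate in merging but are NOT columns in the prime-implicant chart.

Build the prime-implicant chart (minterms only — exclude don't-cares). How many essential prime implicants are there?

Round 0: 00000✓ 00001✓ 00100✓ 01011✓ 01100✓ 01101✓ 01110✓ 01111✓ 10100✓ 10111 11001✓ 11101✓
Round 1: -0100 -1101 0-100 00-00 0000- 01-11 011-0✓ 011-1✓ 0110-✓ 0111-✓ 11-01
Round 2: 011--
PIs = {-0100, -1101, 0-100, 00-00, 0000-, 01-11, 011--, 10111, 11-01}
Coverage chart:
  m0: 00-00,0000-
  m1: 0000- ←essential
  m4: -0100,0-100,00-00
  m11: 01-11 ←essential
  m12: 0-100,011--
  m13: -1101,011--
  m14: 011-- ←essential
  m15: 01-11,011--
  m20: -0100 ←essential
  m23: 10111 ←essential
  m25: 11-01 ←essential
  m29: -1101,11-01
Essential: -0100, 0000-, 01-11, 011--, 10111, 11-01

6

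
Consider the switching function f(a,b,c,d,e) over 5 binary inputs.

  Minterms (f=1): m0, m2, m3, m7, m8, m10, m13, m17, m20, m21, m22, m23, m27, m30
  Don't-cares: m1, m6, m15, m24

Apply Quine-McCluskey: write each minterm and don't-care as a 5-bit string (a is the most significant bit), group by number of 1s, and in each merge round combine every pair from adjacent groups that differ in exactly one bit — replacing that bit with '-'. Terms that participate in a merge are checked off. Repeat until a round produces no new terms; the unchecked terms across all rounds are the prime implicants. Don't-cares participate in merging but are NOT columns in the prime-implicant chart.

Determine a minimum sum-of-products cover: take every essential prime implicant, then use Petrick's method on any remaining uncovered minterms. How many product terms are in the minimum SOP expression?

7

size-2^0 implicants → 00000(✓)  00001(✓)  00010(✓)  00011(✓)  00110(✓)  00111(✓)  01000(✓)  01010(✓)  01101(✓)  01111(✓)  10001(✓)  10100(✓)  10101(✓)  10110(✓)  10111(✓)  11000(✓)  11011  11110(✓)
size-2^1 implicants → -0001  -0110(✓)  -0111(✓)  -1000  0-000(✓)  0-010(✓)  0-111  00-10(✓)  00-11(✓)  000-0(✓)  000-1(✓)  0000-(✓)  0001-(✓)  0011-(✓)  010-0(✓)  011-1  1-110  10-01  101-0(✓)  101-1(✓)  1010-(✓)  1011-(✓)
size-2^2 implicants → -011-  0-0-0  00-1-  000--  101--
Unchecked terms (primes): -0001, -011-, -1000, 0-0-0, 0-111, 00-1-, 000--, 011-1, 1-110, 10-01, 101--, 11011
Minterm coverage:
  m0 ⊆ 0-0-0,000--
  m2 ⊆ 0-0-0,00-1-,000--
  m3 ⊆ 00-1-,000--
  m7 ⊆ -011-,0-111,00-1-
  m8 ⊆ -1000,0-0-0
  m10 ⊆ 0-0-0 [E]
  m13 ⊆ 011-1 [E]
  m17 ⊆ -0001,10-01
  m20 ⊆ 101-- [E]
  m21 ⊆ 10-01,101--
  m22 ⊆ -011-,1-110,101--
  m23 ⊆ -011-,101--
  m27 ⊆ 11011 [E]
  m30 ⊆ 1-110 [E]
E = {0-0-0, 011-1, 1-110, 101--, 11011}
Petrick residual → -0001, 00-1-
Cover = b'c'd'e + a'c'e' + a'b'd + a'bce + acde' + ab'c + abc'de  |cover|=7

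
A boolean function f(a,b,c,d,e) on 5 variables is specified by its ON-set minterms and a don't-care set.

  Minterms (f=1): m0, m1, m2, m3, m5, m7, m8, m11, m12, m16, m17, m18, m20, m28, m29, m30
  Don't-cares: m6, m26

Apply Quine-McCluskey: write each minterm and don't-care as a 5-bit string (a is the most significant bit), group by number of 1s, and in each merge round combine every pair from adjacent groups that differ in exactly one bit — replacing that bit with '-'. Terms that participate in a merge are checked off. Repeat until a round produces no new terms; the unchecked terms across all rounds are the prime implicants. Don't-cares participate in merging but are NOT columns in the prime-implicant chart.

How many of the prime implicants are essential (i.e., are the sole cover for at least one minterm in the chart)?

[col 0] 00000*, 00001*, 00010*, 00011*, 00101*, 00110*, 00111*, 01000*, 01011*, 01100*, 10000*, 10001*, 10010*, 10100*, 11010*, 11100*, 11101*, 11110*
[col 1] -0000*, -0001*, -0010*, -1100, 0-000, 0-011, 00-01*, 00-10*, 00-11*, 000-0*, 000-1*, 0000-*, 0001-*, 001-1*, 0011-*, 01-00, 1-010, 1-100, 10-00, 100-0*, 1000-*, 11-10, 111-0, 1110-
[col 2] -00-0, -000-, 00--1, 00-1-, 000--
Prime implicants: -00-0, -000-, -1100, 0-000, 0-011, 00--1, 00-1-, 000--, 01-00, 1-010, 1-100, 10-00, 11-10, 111-0, 1110-
PI chart (minterm → PIs covering it):
  0 | -00-0,-000-,0-000,000--
  1 | -000-,00--1,000--
  2 | -00-0,00-1-,000--
  3 | 0-011,00--1,00-1-,000--
  5 | 00--1  (sole → essential)
  7 | 00--1,00-1-
  8 | 0-000,01-00
  11 | 0-011  (sole → essential)
  12 | -1100,01-00
  16 | -00-0,-000-,10-00
  17 | -000-  (sole → essential)
  18 | -00-0,1-010
  20 | 1-100,10-00
  28 | -1100,1-100,111-0,1110-
  29 | 1110-  (sole → essential)
  30 | 11-10,111-0
Essential prime implicants: -000-, 0-011, 00--1, 1110-

4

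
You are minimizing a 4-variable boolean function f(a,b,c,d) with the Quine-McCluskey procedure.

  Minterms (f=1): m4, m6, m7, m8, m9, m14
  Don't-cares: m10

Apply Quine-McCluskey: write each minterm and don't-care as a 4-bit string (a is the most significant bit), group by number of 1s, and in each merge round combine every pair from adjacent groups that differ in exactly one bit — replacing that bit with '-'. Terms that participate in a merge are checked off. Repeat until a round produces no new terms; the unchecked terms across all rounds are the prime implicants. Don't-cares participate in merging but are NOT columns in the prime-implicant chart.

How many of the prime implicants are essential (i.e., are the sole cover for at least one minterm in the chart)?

3

size-2^0 implicants → 0100(✓)  0110(✓)  0111(✓)  1000(✓)  1001(✓)  1010(✓)  1110(✓)
size-2^1 implicants → -110  01-0  011-  1-10  10-0  100-
Unchecked terms (primes): -110, 01-0, 011-, 1-10, 10-0, 100-
Minterm coverage:
  m4 ⊆ 01-0 [E]
  m6 ⊆ -110,01-0,011-
  m7 ⊆ 011- [E]
  m8 ⊆ 10-0,100-
  m9 ⊆ 100- [E]
  m14 ⊆ -110,1-10
E = {01-0, 011-, 100-}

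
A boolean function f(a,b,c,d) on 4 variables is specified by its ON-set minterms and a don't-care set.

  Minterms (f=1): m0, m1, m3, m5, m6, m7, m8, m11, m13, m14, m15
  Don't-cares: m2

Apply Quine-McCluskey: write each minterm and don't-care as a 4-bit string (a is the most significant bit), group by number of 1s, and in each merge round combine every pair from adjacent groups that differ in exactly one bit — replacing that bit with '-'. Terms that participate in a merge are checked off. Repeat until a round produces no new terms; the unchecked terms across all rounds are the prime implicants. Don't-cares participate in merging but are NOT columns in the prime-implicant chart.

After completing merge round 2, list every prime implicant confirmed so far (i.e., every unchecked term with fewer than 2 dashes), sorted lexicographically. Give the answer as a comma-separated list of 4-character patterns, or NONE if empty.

-000

[col 0] 0000*, 0001*, 0010*, 0011*, 0101*, 0110*, 0111*, 1000*, 1011*, 1101*, 1110*, 1111*
[col 1] -000, -011*, -101*, -110*, -111*, 0-01*, 0-10*, 0-11*, 00-0*, 00-1*, 000-*, 001-*, 01-1*, 011-*, 1-11*, 11-1*, 111-*
[col 2] --11, -1-1, -11-, 0--1, 0-1-, 00--
Prime implicants: --11, -000, -1-1, -11-, 0--1, 0-1-, 00--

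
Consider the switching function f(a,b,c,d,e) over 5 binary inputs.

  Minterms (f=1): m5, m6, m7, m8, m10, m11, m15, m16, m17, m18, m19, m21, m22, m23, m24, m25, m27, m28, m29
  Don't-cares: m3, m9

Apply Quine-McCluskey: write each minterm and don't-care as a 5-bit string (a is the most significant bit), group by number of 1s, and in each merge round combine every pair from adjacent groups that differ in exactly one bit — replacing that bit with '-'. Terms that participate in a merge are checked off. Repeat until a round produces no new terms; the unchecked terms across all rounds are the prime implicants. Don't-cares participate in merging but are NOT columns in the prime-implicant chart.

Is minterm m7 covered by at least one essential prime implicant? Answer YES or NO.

size-2^0 implicants → 00011(✓)  00101(✓)  00110(✓)  00111(✓)  01000(✓)  01001(✓)  01010(✓)  01011(✓)  01111(✓)  10000(✓)  10001(✓)  10010(✓)  10011(✓)  10101(✓)  10110(✓)  10111(✓)  11000(✓)  11001(✓)  11011(✓)  11100(✓)  11101(✓)
size-2^1 implicants → -0011(✓)  -0101(✓)  -0110(✓)  -0111(✓)  -1000(✓)  -1001(✓)  -1011(✓)  0-011(✓)  0-111(✓)  00-11(✓)  001-1(✓)  0011-(✓)  01-11(✓)  010-0(✓)  010-1(✓)  0100-(✓)  0101-(✓)  1-000(✓)  1-001(✓)  1-011(✓)  1-101(✓)  10-01(✓)  10-10(✓)  10-11(✓)  100-0(✓)  100-1(✓)  1000-(✓)  1001-(✓)  101-1(✓)  1011-(✓)  11-00(✓)  11-01(✓)  110-1(✓)  1100-(✓)  1110-(✓)
size-2^2 implicants → --011  -0-11  -01-1  -011-  -10-1  -100-  0--11  010--  1--01  1-0-1  1-00-  10--1  10-1-  100--  11-0-
Unchecked terms (primes): --011, -0-11, -01-1, -011-, -10-1, -100-, 0--11, 010--, 1--01, 1-0-1, 1-00-, 10--1, 10-1-, 100--, 11-0-
Minterm coverage:
  m5 ⊆ -01-1 [E]
  m6 ⊆ -011- [E]
  m7 ⊆ -0-11,-01-1,-011-,0--11
  m8 ⊆ -100-,010--
  m10 ⊆ 010-- [E]
  m11 ⊆ --011,-10-1,0--11,010--
  m15 ⊆ 0--11 [E]
  m16 ⊆ 1-00-,100--
  m17 ⊆ 1--01,1-0-1,1-00-,10--1,100--
  m18 ⊆ 10-1-,100--
  m19 ⊆ --011,-0-11,1-0-1,10--1,10-1-,100--
  m21 ⊆ -01-1,1--01,10--1
  m22 ⊆ -011-,10-1-
  m23 ⊆ -0-11,-01-1,-011-,10--1,10-1-
  m24 ⊆ -100-,1-00-,11-0-
  m25 ⊆ -10-1,-100-,1--01,1-0-1,1-00-,11-0-
  m27 ⊆ --011,-10-1,1-0-1
  m28 ⊆ 11-0- [E]
  m29 ⊆ 1--01,11-0-
E = {-01-1, -011-, 0--11, 010--, 11-0-}

YES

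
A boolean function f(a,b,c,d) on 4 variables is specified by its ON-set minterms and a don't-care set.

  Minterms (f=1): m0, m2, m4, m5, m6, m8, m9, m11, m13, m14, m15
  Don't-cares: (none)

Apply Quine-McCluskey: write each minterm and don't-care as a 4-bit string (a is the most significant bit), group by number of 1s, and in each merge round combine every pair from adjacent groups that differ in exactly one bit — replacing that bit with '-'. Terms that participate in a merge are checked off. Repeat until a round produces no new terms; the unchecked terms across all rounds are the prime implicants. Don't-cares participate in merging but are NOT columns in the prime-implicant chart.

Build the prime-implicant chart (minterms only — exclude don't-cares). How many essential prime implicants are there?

2

size-2^0 implicants → 0000(✓)  0010(✓)  0100(✓)  0101(✓)  0110(✓)  1000(✓)  1001(✓)  1011(✓)  1101(✓)  1110(✓)  1111(✓)
size-2^1 implicants → -000  -101  -110  0-00(✓)  0-10(✓)  00-0(✓)  01-0(✓)  010-  1-01(✓)  1-11(✓)  10-1(✓)  100-  11-1(✓)  111-
size-2^2 implicants → 0--0  1--1
Unchecked terms (primes): -000, -101, -110, 0--0, 010-, 1--1, 100-, 111-
Minterm coverage:
  m0 ⊆ -000,0--0
  m2 ⊆ 0--0 [E]
  m4 ⊆ 0--0,010-
  m5 ⊆ -101,010-
  m6 ⊆ -110,0--0
  m8 ⊆ -000,100-
  m9 ⊆ 1--1,100-
  m11 ⊆ 1--1 [E]
  m13 ⊆ -101,1--1
  m14 ⊆ -110,111-
  m15 ⊆ 1--1,111-
E = {0--0, 1--1}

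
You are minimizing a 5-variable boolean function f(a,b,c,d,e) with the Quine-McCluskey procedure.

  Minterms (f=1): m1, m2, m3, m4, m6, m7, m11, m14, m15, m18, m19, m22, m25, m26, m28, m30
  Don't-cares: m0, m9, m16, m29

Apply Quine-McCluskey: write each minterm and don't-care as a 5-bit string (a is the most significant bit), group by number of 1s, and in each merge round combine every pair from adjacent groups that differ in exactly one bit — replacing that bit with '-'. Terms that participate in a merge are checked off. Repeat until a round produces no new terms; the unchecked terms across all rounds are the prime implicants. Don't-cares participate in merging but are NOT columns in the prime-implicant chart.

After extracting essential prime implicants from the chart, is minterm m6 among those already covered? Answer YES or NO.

YES

[col 0] 00000*, 00001*, 00010*, 00011*, 00100*, 00110*, 00111*, 01001*, 01011*, 01110*, 01111*, 10000*, 10010*, 10011*, 10110*, 11001*, 11010*, 11100*, 11101*, 11110*
[col 1] -0000*, -0010*, -0011*, -0110*, -1001, -1110*, 0-001*, 0-011*, 0-110*, 0-111*, 00-00*, 00-10*, 00-11*, 000-0*, 000-1*, 0000-*, 0001-*, 001-0*, 0011-*, 01-11*, 010-1*, 0111-*, 1-010*, 1-110*, 10-10*, 100-0*, 1001-*, 11-01, 11-10*, 111-0, 1110-
[col 2] --110, -0-10, -00-0, -001-, 0--11, 0-0-1, 0-11-, 00--0, 00-1-, 000--, 1--10
Prime implicants: --110, -0-10, -00-0, -001-, -1001, 0--11, 0-0-1, 0-11-, 00--0, 00-1-, 000--, 1--10, 11-01, 111-0, 1110-
PI chart (minterm → PIs covering it):
  1 | 0-0-1,000--
  2 | -0-10,-00-0,-001-,00--0,00-1-,000--
  3 | -001-,0--11,0-0-1,00-1-,000--
  4 | 00--0  (sole → essential)
  6 | --110,-0-10,0-11-,00--0,00-1-
  7 | 0--11,0-11-,00-1-
  11 | 0--11,0-0-1
  14 | --110,0-11-
  15 | 0--11,0-11-
  18 | -0-10,-00-0,-001-,1--10
  19 | -001-  (sole → essential)
  22 | --110,-0-10,1--10
  25 | -1001,11-01
  26 | 1--10  (sole → essential)
  28 | 111-0,1110-
  30 | --110,1--10,111-0
Essential prime implicants: -001-, 00--0, 1--10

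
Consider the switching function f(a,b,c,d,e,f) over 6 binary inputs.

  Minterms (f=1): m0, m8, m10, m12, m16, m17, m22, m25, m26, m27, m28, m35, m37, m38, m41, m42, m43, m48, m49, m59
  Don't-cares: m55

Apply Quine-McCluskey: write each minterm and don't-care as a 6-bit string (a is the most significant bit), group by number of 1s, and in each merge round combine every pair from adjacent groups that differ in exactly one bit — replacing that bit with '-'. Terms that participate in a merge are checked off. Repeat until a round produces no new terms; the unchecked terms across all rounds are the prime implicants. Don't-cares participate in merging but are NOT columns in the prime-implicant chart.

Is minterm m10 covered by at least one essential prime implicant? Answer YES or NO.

[col 0] 000000*, 001000*, 001010*, 001100*, 010000*, 010001*, 010110, 011001*, 011010*, 011011*, 011100*, 100011*, 100101, 100110, 101001*, 101010*, 101011*, 110000*, 110001*, 110111, 111011*
[col 1] -01010, -10000*, -10001*, -11011, 0-0000, 0-1010, 0-1100, 00-000, 001-00, 0010-0, 01-001, 01000-*, 0110-1, 01101-, 1-1011, 10-011, 1010-1, 10101-, 11000-*
[col 2] -1000-
Prime implicants: -01010, -1000-, -11011, 0-0000, 0-1010, 0-1100, 00-000, 001-00, 0010-0, 01-001, 010110, 0110-1, 01101-, 1-1011, 10-011, 100101, 100110, 1010-1, 10101-, 110111
PI chart (minterm → PIs covering it):
  0 | 0-0000,00-000
  8 | 00-000,001-00,0010-0
  10 | -01010,0-1010,0010-0
  12 | 0-1100,001-00
  16 | -1000-,0-0000
  17 | -1000-,01-001
  22 | 010110  (sole → essential)
  25 | 01-001,0110-1
  26 | 0-1010,01101-
  27 | -11011,0110-1,01101-
  28 | 0-1100  (sole → essential)
  35 | 10-011  (sole → essential)
  37 | 100101  (sole → essential)
  38 | 100110  (sole → essential)
  41 | 1010-1  (sole → essential)
  42 | -01010,10101-
  43 | 1-1011,10-011,1010-1,10101-
  48 | -1000-  (sole → essential)
  49 | -1000-  (sole → essential)
  59 | -11011,1-1011
Essential prime implicants: -1000-, 0-1100, 010110, 10-011, 100101, 100110, 1010-1

NO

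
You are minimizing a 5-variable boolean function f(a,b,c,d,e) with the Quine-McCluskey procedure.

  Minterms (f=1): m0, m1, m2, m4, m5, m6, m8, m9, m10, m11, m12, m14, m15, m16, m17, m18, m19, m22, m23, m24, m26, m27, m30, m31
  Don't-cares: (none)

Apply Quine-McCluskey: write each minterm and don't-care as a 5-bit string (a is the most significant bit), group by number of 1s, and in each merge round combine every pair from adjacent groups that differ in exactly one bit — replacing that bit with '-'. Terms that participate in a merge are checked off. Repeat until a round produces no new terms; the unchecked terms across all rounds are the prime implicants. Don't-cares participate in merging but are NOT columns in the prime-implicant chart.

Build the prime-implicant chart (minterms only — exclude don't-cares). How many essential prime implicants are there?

Round 0: 00000✓ 00001✓ 00010✓ 00100✓ 00101✓ 00110✓ 01000✓ 01001✓ 01010✓ 01011✓ 01100✓ 01110✓ 01111✓ 10000✓ 10001✓ 10010✓ 10011✓ 10110✓ 10111✓ 11000✓ 11010✓ 11011✓ 11110✓ 11111✓
Round 1: -0000✓ -0001✓ -0010✓ -0110✓ -1000✓ -1010✓ -1011✓ -1110✓ -1111✓ 0-000✓ 0-001✓ 0-010✓ 0-100✓ 0-110✓ 00-00✓ 00-01✓ 00-10✓ 000-0✓ 0000-✓ 001-0✓ 0010-✓ 01-00✓ 01-10✓ 01-11✓ 010-0✓ 010-1✓ 0100-✓ 0101-✓ 011-0✓ 0111-✓ 1-000✓ 1-010✓ 1-011✓ 1-110✓ 1-111✓ 10-10✓ 10-11✓ 100-0✓ 100-1✓ 1000-✓ 1001-✓ 1011-✓ 11-10✓ 11-11✓ 110-0✓ 1101-✓ 1111-✓
Round 2: --000✓ --010✓ --110✓ -0-10✓ -00-0✓ -000- -1-10✓ -1-11✓ -10-0✓ -101-✓ -111-✓ 0--00✓ 0--10✓ 0-0-0✓ 0-00- 0-1-0✓ 00--0✓ 00-0- 01--0✓ 01-1-✓ 010-- 1--10✓ 1--11✓ 1-0-0✓ 1-01-✓ 1-11-✓ 10-1-✓ 100-- 11-1-✓
Round 3: ---10 --0-0 -1-1- 0---0 1--1-
PIs = {---10, --0-0, -000-, -1-1-, 0---0, 0-00-, 00-0-, 010--, 1--1-, 100--}
Coverage chart:
  m0: --0-0,-000-,0---0,0-00-,00-0-
  m1: -000-,0-00-,00-0-
  m2: ---10,--0-0,0---0
  m4: 0---0,00-0-
  m5: 00-0- ←essential
  m6: ---10,0---0
  m8: --0-0,0---0,0-00-,010--
  m9: 0-00-,010--
  m10: ---10,--0-0,-1-1-,0---0,010--
  m11: -1-1-,010--
  m12: 0---0 ←essential
  m14: ---10,-1-1-,0---0
  m15: -1-1- ←essential
  m16: --0-0,-000-,100--
  m17: -000-,100--
  m18: ---10,--0-0,1--1-,100--
  m19: 1--1-,100--
  m22: ---10,1--1-
  m23: 1--1- ←essential
  m24: --0-0 ←essential
  m26: ---10,--0-0,-1-1-,1--1-
  m27: -1-1-,1--1-
  m30: ---10,-1-1-,1--1-
  m31: -1-1-,1--1-
Essential: --0-0, -1-1-, 0---0, 00-0-, 1--1-

5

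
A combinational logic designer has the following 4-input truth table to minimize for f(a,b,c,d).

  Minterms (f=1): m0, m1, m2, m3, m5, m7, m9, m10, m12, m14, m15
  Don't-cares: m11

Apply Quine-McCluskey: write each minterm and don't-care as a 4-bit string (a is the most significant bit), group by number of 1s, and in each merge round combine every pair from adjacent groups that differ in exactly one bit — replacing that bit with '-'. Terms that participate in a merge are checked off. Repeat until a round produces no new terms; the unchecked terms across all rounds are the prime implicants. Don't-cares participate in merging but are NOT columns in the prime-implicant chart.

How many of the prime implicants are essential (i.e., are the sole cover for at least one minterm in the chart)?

[col 0] 0000*, 0001*, 0010*, 0011*, 0101*, 0111*, 1001*, 1010*, 1011*, 1100*, 1110*, 1111*
[col 1] -001*, -010*, -011*, -111*, 0-01*, 0-11*, 00-0*, 00-1*, 000-*, 001-*, 01-1*, 1-10*, 1-11*, 10-1*, 101-*, 11-0, 111-*
[col 2] --11, -0-1, -01-, 0--1, 00--, 1-1-
Prime implicants: --11, -0-1, -01-, 0--1, 00--, 1-1-, 11-0
PI chart (minterm → PIs covering it):
  0 | 00--  (sole → essential)
  1 | -0-1,0--1,00--
  2 | -01-,00--
  3 | --11,-0-1,-01-,0--1,00--
  5 | 0--1  (sole → essential)
  7 | --11,0--1
  9 | -0-1  (sole → essential)
  10 | -01-,1-1-
  12 | 11-0  (sole → essential)
  14 | 1-1-,11-0
  15 | --11,1-1-
Essential prime implicants: -0-1, 0--1, 00--, 11-0

4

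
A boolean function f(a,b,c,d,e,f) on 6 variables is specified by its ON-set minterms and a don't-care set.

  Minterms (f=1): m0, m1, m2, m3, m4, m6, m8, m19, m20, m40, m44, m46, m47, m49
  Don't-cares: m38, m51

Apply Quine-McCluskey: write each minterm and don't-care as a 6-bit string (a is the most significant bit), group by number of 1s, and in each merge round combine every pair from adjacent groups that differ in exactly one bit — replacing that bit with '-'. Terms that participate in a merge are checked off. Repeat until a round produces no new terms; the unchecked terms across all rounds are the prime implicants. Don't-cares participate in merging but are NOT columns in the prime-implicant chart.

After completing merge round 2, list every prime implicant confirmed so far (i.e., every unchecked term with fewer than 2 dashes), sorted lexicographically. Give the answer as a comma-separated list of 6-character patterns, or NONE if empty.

[col 0] 000000*, 000001*, 000010*, 000011*, 000100*, 000110*, 001000*, 010011*, 010100*, 100110*, 101000*, 101100*, 101110*, 101111*, 110001*, 110011*
[col 1] -00110, -01000, -10011, 0-0011, 0-0100, 00-000, 000-00*, 000-10*, 0000-0*, 0000-1*, 00000-*, 00001-*, 0001-0*, 10-110, 101-00, 1011-0, 10111-, 1100-1
[col 2] 000--0, 0000--
Prime implicants: -00110, -01000, -10011, 0-0011, 0-0100, 00-000, 000--0, 0000--, 10-110, 101-00, 1011-0, 10111-, 1100-1

-00110, -01000, -10011, 0-0011, 0-0100, 00-000, 10-110, 101-00, 1011-0, 10111-, 1100-1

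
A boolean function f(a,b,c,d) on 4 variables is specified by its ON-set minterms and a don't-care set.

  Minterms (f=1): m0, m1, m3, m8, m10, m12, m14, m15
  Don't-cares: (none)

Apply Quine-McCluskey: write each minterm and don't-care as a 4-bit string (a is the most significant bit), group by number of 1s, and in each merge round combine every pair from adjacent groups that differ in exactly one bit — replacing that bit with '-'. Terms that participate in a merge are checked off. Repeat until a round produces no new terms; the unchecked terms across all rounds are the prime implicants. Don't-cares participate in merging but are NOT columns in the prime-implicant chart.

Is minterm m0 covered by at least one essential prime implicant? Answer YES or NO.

NO

size-2^0 implicants → 0000(✓)  0001(✓)  0011(✓)  1000(✓)  1010(✓)  1100(✓)  1110(✓)  1111(✓)
size-2^1 implicants → -000  00-1  000-  1-00(✓)  1-10(✓)  10-0(✓)  11-0(✓)  111-
size-2^2 implicants → 1--0
Unchecked terms (primes): -000, 00-1, 000-, 1--0, 111-
Minterm coverage:
  m0 ⊆ -000,000-
  m1 ⊆ 00-1,000-
  m3 ⊆ 00-1 [E]
  m8 ⊆ -000,1--0
  m10 ⊆ 1--0 [E]
  m12 ⊆ 1--0 [E]
  m14 ⊆ 1--0,111-
  m15 ⊆ 111- [E]
E = {00-1, 1--0, 111-}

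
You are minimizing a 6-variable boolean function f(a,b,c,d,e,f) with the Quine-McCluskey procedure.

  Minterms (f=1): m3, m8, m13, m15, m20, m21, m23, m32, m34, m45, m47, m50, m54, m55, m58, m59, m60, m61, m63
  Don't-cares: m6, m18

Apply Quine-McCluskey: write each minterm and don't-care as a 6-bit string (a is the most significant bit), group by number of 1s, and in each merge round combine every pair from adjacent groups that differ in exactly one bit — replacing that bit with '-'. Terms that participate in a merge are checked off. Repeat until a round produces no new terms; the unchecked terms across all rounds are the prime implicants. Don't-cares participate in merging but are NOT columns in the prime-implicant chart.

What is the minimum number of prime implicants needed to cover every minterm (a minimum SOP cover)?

Round 0: 000011 000110 001000 001101✓ 001111✓ 010010✓ 010100✓ 010101✓ 010111✓ 100000✓ 100010✓ 101101✓ 101111✓ 110010✓ 110110✓ 110111✓ 111010✓ 111011✓ 111100✓ 111101✓ 111111✓
Round 1: -01101✓ -01111✓ -10010 -10111 0011-1✓ 0101-1 01010- 1-0010 1-1101✓ 1-1111✓ 1000-0 1011-1✓ 11-010 11-111 110-10 11011- 111-11 11101- 1111-1✓ 11110-
Round 2: -011-1 1-11-1
PIs = {-011-1, -10010, -10111, 000011, 000110, 001000, 0101-1, 01010-, 1-0010, 1-11-1, 1000-0, 11-010, 11-111, 110-10, 11011-, 111-11, 11101-, 11110-}
Coverage chart:
  m3: 000011 ←essential
  m8: 001000 ←essential
  m13: -011-1 ←essential
  m15: -011-1 ←essential
  m20: 01010- ←essential
  m21: 0101-1,01010-
  m23: -10111,0101-1
  m32: 1000-0 ←essential
  m34: 1-0010,1000-0
  m45: -011-1,1-11-1
  m47: -011-1,1-11-1
  m50: -10010,1-0010,11-010,110-10
  m54: 110-10,11011-
  m55: -10111,11-111,11011-
  m58: 11-010,11101-
  m59: 111-11,11101-
  m60: 11110- ←essential
  m61: 1-11-1,11110-
  m63: 1-11-1,11-111,111-11
Essential: -011-1, 000011, 001000, 01010-, 1000-0, 11110-
Petrick residual → -10111, 1-11-1, 110-10, 11101-
Min cover (10 terms): b'cdf + bc'def + a'b'c'd'ef + a'b'cd'e'f' + a'bc'de' + acdf + ab'c'd'f' + abc'ef' + abcd'e + abcde'

10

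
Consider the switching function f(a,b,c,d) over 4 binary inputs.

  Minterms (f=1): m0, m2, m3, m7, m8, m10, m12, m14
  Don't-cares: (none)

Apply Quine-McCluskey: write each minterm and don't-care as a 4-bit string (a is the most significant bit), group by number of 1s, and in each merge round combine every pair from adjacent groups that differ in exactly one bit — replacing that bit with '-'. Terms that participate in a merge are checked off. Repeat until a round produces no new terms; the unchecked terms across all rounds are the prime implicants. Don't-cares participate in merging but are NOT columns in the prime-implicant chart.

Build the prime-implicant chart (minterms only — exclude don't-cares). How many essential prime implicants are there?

3

Round 0: 0000✓ 0010✓ 0011✓ 0111✓ 1000✓ 1010✓ 1100✓ 1110✓
Round 1: -000✓ -010✓ 0-11 00-0✓ 001- 1-00✓ 1-10✓ 10-0✓ 11-0✓
Round 2: -0-0 1--0
PIs = {-0-0, 0-11, 001-, 1--0}
Coverage chart:
  m0: -0-0 ←essential
  m2: -0-0,001-
  m3: 0-11,001-
  m7: 0-11 ←essential
  m8: -0-0,1--0
  m10: -0-0,1--0
  m12: 1--0 ←essential
  m14: 1--0 ←essential
Essential: -0-0, 0-11, 1--0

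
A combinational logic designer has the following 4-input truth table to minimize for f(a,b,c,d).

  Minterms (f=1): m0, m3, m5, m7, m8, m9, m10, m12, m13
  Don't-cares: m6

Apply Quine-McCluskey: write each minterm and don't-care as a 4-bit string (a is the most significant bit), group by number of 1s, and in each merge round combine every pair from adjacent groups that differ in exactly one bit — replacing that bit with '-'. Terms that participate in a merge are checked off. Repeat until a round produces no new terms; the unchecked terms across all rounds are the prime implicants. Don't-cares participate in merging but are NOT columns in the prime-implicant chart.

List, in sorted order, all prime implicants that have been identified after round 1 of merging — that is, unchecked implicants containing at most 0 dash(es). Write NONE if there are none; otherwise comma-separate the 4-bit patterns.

NONE

[col 0] 0000*, 0011*, 0101*, 0110*, 0111*, 1000*, 1001*, 1010*, 1100*, 1101*
[col 1] -000, -101, 0-11, 01-1, 011-, 1-00*, 1-01*, 10-0, 100-*, 110-*
[col 2] 1-0-
Prime implicants: -000, -101, 0-11, 01-1, 011-, 1-0-, 10-0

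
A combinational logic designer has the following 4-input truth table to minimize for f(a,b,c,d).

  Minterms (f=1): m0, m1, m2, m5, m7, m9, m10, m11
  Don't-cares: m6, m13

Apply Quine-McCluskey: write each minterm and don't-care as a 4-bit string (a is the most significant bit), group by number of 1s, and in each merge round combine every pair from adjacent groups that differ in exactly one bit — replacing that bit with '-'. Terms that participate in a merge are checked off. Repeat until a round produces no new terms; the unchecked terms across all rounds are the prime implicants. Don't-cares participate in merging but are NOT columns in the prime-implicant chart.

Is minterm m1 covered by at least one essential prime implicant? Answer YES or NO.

NO

[col 0] 0000*, 0001*, 0010*, 0101*, 0110*, 0111*, 1001*, 1010*, 1011*, 1101*
[col 1] -001*, -010, -101*, 0-01*, 0-10, 00-0, 000-, 01-1, 011-, 1-01*, 10-1, 101-
[col 2] --01
Prime implicants: --01, -010, 0-10, 00-0, 000-, 01-1, 011-, 10-1, 101-
PI chart (minterm → PIs covering it):
  0 | 00-0,000-
  1 | --01,000-
  2 | -010,0-10,00-0
  5 | --01,01-1
  7 | 01-1,011-
  9 | --01,10-1
  10 | -010,101-
  11 | 10-1,101-
(no essential prime implicants)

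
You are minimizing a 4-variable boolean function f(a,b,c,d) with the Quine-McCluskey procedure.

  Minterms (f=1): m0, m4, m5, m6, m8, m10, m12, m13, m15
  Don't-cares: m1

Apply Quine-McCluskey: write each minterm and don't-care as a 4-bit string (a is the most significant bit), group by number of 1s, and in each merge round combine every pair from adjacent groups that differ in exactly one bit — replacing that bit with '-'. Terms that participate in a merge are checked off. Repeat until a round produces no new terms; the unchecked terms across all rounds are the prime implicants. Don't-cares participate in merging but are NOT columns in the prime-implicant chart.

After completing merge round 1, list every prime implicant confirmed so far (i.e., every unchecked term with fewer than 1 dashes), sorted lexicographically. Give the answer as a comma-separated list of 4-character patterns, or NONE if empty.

NONE

size-2^0 implicants → 0000(✓)  0001(✓)  0100(✓)  0101(✓)  0110(✓)  1000(✓)  1010(✓)  1100(✓)  1101(✓)  1111(✓)
size-2^1 implicants → -000(✓)  -100(✓)  -101(✓)  0-00(✓)  0-01(✓)  000-(✓)  01-0  010-(✓)  1-00(✓)  10-0  11-1  110-(✓)
size-2^2 implicants → --00  -10-  0-0-
Unchecked terms (primes): --00, -10-, 0-0-, 01-0, 10-0, 11-1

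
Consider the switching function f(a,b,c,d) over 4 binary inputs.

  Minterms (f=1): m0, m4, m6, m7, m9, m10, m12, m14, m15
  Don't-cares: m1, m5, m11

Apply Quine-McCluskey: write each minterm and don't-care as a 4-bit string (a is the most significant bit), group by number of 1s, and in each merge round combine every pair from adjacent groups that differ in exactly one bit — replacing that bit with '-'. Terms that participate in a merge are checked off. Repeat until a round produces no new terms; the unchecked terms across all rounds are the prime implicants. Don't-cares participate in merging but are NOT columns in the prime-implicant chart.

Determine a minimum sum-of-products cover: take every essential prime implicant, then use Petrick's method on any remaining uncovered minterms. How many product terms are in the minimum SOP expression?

Round 0: 0000✓ 0001✓ 0100✓ 0101✓ 0110✓ 0111✓ 1001✓ 1010✓ 1011✓ 1100✓ 1110✓ 1111✓
Round 1: -001 -100✓ -110✓ -111✓ 0-00✓ 0-01✓ 000-✓ 01-0✓ 01-1✓ 010-✓ 011-✓ 1-10✓ 1-11✓ 10-1 101-✓ 11-0✓ 111-✓
Round 2: -1-0 -11- 0-0- 01-- 1-1-
PIs = {-001, -1-0, -11-, 0-0-, 01--, 1-1-, 10-1}
Coverage chart:
  m0: 0-0- ←essential
  m4: -1-0,0-0-,01--
  m6: -1-0,-11-,01--
  m7: -11-,01--
  m9: -001,10-1
  m10: 1-1- ←essential
  m12: -1-0 ←essential
  m14: -1-0,-11-,1-1-
  m15: -11-,1-1-
Essential: -1-0, 0-0-, 1-1-
Petrick residual → -001, -11-
Min cover (5 terms): b'c'd + bd' + bc + a'c' + ac

5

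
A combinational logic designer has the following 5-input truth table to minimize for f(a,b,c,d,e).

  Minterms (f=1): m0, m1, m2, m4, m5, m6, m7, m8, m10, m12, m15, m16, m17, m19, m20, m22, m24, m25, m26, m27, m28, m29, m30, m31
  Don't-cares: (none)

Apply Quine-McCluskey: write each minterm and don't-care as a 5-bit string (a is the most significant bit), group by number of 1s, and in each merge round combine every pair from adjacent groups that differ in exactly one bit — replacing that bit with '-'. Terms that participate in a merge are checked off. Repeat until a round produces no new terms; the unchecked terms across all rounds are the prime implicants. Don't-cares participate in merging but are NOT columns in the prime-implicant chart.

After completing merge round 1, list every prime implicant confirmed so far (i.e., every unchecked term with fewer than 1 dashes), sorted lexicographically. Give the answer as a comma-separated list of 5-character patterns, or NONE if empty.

NONE

Round 0: 00000✓ 00001✓ 00010✓ 00100✓ 00101✓ 00110✓ 00111✓ 01000✓ 01010✓ 01100✓ 01111✓ 10000✓ 10001✓ 10011✓ 10100✓ 10110✓ 11000✓ 11001✓ 11010✓ 11011✓ 11100✓ 11101✓ 11110✓ 11111✓
Round 1: -0000✓ -0001✓ -0100✓ -0110✓ -1000✓ -1010✓ -1100✓ -1111 0-000✓ 0-010✓ 0-100✓ 0-111 00-00✓ 00-01✓ 00-10✓ 000-0✓ 0000-✓ 001-0✓ 001-1✓ 0010-✓ 0011-✓ 01-00✓ 010-0✓ 1-000✓ 1-001✓ 1-011✓ 1-100✓ 1-110✓ 10-00✓ 100-1✓ 1000-✓ 101-0✓ 11-00✓ 11-01✓ 11-10✓ 11-11✓ 110-0✓ 110-1✓ 1100-✓ 1101-✓ 111-0✓ 111-1✓ 1110-✓ 1111-✓
Round 2: --000✓ --100✓ -0-00✓ -000- -01-0 -1-00✓ -10-0 0--00✓ 0-0-0 00--0 00-0- 001-- 1--00✓ 1-0-1 1-00- 1-1-0 11--0✓ 11--1✓ 11-0-✓ 11-1-✓ 110--✓ 111--✓
Round 3: ---00 11---
PIs = {---00, -000-, -01-0, -10-0, -1111, 0-0-0, 0-111, 00--0, 00-0-, 001--, 1-0-1, 1-00-, 1-1-0, 11---}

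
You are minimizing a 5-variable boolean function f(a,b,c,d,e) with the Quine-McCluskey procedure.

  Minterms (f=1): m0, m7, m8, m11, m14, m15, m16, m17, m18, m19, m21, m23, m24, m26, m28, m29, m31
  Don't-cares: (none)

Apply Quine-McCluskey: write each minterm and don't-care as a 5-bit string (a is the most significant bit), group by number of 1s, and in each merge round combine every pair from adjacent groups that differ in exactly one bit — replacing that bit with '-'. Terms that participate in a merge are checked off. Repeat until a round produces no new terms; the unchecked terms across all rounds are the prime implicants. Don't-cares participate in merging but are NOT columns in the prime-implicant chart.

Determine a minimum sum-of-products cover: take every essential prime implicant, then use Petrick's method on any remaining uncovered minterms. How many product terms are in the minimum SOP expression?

size-2^0 implicants → 00000(✓)  00111(✓)  01000(✓)  01011(✓)  01110(✓)  01111(✓)  10000(✓)  10001(✓)  10010(✓)  10011(✓)  10101(✓)  10111(✓)  11000(✓)  11010(✓)  11100(✓)  11101(✓)  11111(✓)
size-2^1 implicants → -0000(✓)  -0111(✓)  -1000(✓)  -1111(✓)  0-000(✓)  0-111(✓)  01-11  0111-  1-000(✓)  1-010(✓)  1-101(✓)  1-111(✓)  10-01(✓)  10-11(✓)  100-0(✓)  100-1(✓)  1000-(✓)  1001-(✓)  101-1(✓)  11-00  110-0(✓)  111-1(✓)  1110-
size-2^2 implicants → --000  --111  1-0-0  1-1-1  10--1  100--
Unchecked terms (primes): --000, --111, 01-11, 0111-, 1-0-0, 1-1-1, 10--1, 100--, 11-00, 1110-
Minterm coverage:
  m0 ⊆ --000 [E]
  m7 ⊆ --111 [E]
  m8 ⊆ --000 [E]
  m11 ⊆ 01-11 [E]
  m14 ⊆ 0111- [E]
  m15 ⊆ --111,01-11,0111-
  m16 ⊆ --000,1-0-0,100--
  m17 ⊆ 10--1,100--
  m18 ⊆ 1-0-0,100--
  m19 ⊆ 10--1,100--
  m21 ⊆ 1-1-1,10--1
  m23 ⊆ --111,1-1-1,10--1
  m24 ⊆ --000,1-0-0,11-00
  m26 ⊆ 1-0-0 [E]
  m28 ⊆ 11-00,1110-
  m29 ⊆ 1-1-1,1110-
  m31 ⊆ --111,1-1-1
E = {--000, --111, 01-11, 0111-, 1-0-0}
Petrick residual → 10--1, 1110-
Cover = c'd'e' + cde + a'bde + a'bcd + ac'e' + ab'e + abcd'  |cover|=7

7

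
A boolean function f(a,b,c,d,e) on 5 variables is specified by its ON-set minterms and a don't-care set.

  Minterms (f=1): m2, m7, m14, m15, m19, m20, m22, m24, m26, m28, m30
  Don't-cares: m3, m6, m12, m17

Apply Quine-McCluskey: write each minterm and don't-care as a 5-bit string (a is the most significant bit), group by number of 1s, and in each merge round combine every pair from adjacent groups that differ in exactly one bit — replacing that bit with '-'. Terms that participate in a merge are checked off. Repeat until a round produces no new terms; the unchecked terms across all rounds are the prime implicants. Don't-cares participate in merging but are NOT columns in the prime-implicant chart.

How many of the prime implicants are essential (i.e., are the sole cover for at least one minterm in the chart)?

4

[col 0] 00010*, 00011*, 00110*, 00111*, 01100*, 01110*, 01111*, 10001*, 10011*, 10100*, 10110*, 11000*, 11010*, 11100*, 11110*
[col 1] -0011, -0110*, -1100*, -1110*, 0-110*, 0-111*, 00-10*, 00-11*, 0001-*, 0011-*, 011-0*, 0111-*, 1-100*, 1-110*, 100-1, 101-0*, 11-00*, 11-10*, 110-0*, 111-0*
[col 2] --110, -11-0, 0-11-, 00-1-, 1-1-0, 11--0
Prime implicants: --110, -0011, -11-0, 0-11-, 00-1-, 1-1-0, 100-1, 11--0
PI chart (minterm → PIs covering it):
  2 | 00-1-  (sole → essential)
  7 | 0-11-,00-1-
  14 | --110,-11-0,0-11-
  15 | 0-11-  (sole → essential)
  19 | -0011,100-1
  20 | 1-1-0  (sole → essential)
  22 | --110,1-1-0
  24 | 11--0  (sole → essential)
  26 | 11--0  (sole → essential)
  28 | -11-0,1-1-0,11--0
  30 | --110,-11-0,1-1-0,11--0
Essential prime implicants: 0-11-, 00-1-, 1-1-0, 11--0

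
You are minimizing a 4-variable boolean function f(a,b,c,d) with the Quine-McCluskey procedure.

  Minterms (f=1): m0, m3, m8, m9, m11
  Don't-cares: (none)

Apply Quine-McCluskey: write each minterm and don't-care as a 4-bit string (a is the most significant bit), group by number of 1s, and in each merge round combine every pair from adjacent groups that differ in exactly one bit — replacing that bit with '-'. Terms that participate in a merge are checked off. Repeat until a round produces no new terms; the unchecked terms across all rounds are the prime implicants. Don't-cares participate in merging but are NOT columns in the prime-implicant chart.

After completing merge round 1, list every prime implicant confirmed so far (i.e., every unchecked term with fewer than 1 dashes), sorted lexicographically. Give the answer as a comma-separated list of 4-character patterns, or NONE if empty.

NONE

Round 0: 0000✓ 0011✓ 1000✓ 1001✓ 1011✓
Round 1: -000 -011 10-1 100-
PIs = {-000, -011, 10-1, 100-}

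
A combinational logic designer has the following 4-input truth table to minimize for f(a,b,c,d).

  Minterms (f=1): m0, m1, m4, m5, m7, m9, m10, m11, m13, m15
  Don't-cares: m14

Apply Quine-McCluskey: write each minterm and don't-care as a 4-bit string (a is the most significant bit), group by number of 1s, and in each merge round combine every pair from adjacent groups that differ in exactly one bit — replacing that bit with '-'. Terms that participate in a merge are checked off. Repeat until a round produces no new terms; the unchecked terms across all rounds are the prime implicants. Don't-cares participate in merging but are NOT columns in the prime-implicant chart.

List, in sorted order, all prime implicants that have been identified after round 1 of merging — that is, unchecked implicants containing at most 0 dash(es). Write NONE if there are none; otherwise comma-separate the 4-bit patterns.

[col 0] 0000*, 0001*, 0100*, 0101*, 0111*, 1001*, 1010*, 1011*, 1101*, 1110*, 1111*
[col 1] -001*, -101*, -111*, 0-00*, 0-01*, 000-*, 01-1*, 010-*, 1-01*, 1-10*, 1-11*, 10-1*, 101-*, 11-1*, 111-*
[col 2] --01, -1-1, 0-0-, 1--1, 1-1-
Prime implicants: --01, -1-1, 0-0-, 1--1, 1-1-

NONE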